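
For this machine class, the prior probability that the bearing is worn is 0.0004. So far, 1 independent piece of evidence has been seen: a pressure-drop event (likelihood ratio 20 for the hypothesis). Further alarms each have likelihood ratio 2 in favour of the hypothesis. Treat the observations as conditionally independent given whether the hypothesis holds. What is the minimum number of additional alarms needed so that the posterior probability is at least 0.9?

Prior odds = 0.0004/0.9996 = 1/2499.
Bayes factor of the evidence already in hand = 20.
Odds after that evidence = (1/2499) × 20 = 20/2499.
Target odds = 0.9/0.1 = 9.
Need 2ⁿ ≥ 9 ÷ (20/2499) = 1124.55.
2¹⁰ = 1024 falls short of 1124.55 but 2¹¹ = 2048 reaches it, so n = 11.

11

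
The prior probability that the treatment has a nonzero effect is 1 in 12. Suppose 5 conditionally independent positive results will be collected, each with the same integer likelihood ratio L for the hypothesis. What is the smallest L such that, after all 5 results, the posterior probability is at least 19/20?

Prior odds = (1/12)/(11/12) = 1/11.
Target odds = 0.95/0.05 = 19.
Need L⁵ ≥ 19 ÷ (1/11) = 209.
2⁵ = 32 < 209 ≤ 243 = 3⁵, so L = 3.

3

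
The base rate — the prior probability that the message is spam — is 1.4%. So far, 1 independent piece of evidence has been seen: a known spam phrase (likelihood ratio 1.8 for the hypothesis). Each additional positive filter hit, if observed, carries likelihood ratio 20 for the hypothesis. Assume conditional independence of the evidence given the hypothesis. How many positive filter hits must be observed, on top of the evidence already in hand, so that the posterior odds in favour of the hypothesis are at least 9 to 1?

Prior odds = 0.014/0.986 = 7/493.
Bayes factor of the evidence already in hand = 1.8.
Odds after that evidence = (7/493) × 1.8 = 63/2465.
Target odds = 9.
Need 20ⁿ ≥ 9 ÷ (63/2465) = 2465/7.
20¹ = 20 falls short of 2465/7 but 20² = 400 reaches it, so n = 2.

2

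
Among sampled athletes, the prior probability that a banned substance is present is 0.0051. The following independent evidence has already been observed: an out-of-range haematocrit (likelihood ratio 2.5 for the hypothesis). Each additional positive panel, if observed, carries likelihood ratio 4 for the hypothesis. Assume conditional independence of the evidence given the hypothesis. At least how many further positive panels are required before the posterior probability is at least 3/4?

Prior odds = 0.0051/0.9949 = 51/9949.
Bayes factor of the evidence already in hand = 2.5.
Odds after that evidence = (51/9949) × 2.5 = 255/19898.
Target odds = 0.75/0.25 = 3.
Need 4ⁿ ≥ 3 ÷ (255/19898) = 19898/85.
4³ = 64 falls short of 19898/85 but 4⁴ = 256 reaches it, so n = 4.

4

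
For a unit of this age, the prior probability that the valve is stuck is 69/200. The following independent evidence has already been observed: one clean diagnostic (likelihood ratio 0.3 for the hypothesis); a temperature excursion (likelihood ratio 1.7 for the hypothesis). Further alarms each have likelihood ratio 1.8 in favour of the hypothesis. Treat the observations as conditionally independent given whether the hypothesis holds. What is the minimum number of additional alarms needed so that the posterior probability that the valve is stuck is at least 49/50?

Prior odds = 0.345/0.655 = 69/131.
Combined Bayes factor of the evidence already in hand = 0.3 × 1.7 = 0.51.
Odds after that evidence = (69/131) × 0.51 = 3519/13100.
Target odds = 0.98/0.02 = 49.
Need 1.8ⁿ ≥ 49 ÷ (3519/13100) = 641900/3519.
1.8⁸ = 43046721/390625 falls short of 641900/3519 but 1.8⁹ = 387420489/1953125 reaches it, so n = 9.

9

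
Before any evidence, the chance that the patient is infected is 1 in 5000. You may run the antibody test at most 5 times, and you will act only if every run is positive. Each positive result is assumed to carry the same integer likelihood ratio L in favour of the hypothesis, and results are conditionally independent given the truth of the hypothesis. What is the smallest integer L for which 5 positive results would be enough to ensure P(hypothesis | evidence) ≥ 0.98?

12

Prior odds = 0.0002/0.9998 = 1/4999.
Target odds = 0.98/0.02 = 49.
Need L⁵ ≥ 49 ÷ (1/4999) = 244951.
11⁵ = 161051 < 244951 ≤ 248832 = 12⁵, so L = 12.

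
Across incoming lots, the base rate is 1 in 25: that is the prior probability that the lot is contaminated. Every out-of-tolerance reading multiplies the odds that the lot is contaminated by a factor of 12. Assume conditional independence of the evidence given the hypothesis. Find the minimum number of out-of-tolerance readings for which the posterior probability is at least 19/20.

3

Prior odds: 0.04 ÷ 0.96 = 1/24.
Likelihood ratio per out-of-tolerance reading = 12.
Target posterior odds = 0.95/0.05 = 19.
Require 12ⁿ ≥ 19 ÷ (1/24) = 456.
12² = 144 falls short of 456 but 12³ = 1728 reaches it, so n = 3.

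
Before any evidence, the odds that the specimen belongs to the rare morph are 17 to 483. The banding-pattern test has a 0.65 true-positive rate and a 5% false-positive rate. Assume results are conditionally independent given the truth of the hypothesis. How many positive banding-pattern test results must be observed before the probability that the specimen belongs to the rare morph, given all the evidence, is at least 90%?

Prior odds = 17/483.
Likelihood ratio of a positive result = 0.65/0.05 = 13.
Target odds: 0.9 ÷ 0.1 = 9.
Require 13ⁿ ≥ 9 ÷ (17/483) = 4347/17.
13² = 169 falls short of 4347/17 but 13³ = 2197 reaches it, so n = 3.

3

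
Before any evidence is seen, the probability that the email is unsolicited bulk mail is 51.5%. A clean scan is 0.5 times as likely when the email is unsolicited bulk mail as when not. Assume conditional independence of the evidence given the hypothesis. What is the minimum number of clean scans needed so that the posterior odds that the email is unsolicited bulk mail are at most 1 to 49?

6

Prior odds = 0.515/0.485 = 103/97.
Likelihood ratio per clean scan = 0.5.
Target odds = 1/49.
Require 0.5ⁿ ≤ 1/49 ÷ (103/97) = 97/5047.
0.5⁵ = 0.03125 is still above 97/5047 but 0.5⁶ = 0.015625 is at or below it, so n = 6.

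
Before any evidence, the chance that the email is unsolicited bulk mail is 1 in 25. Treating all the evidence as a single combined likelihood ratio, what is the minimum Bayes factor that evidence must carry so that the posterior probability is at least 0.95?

Prior odds = 0.04/0.96 = 1/24.
Target odds = 0.95/0.05 = 19.
Required Bayes factor = 19 ÷ (1/24) = 456.

456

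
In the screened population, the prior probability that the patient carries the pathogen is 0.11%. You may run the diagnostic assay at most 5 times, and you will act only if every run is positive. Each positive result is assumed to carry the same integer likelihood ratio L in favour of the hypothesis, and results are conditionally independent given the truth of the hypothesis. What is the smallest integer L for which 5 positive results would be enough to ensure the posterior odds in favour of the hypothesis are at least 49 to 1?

9

Prior odds = 0.0011/0.9989 = 11/9989.
Target odds = 49.
Need L⁵ ≥ 49 ÷ (11/9989) = 489461/11.
8⁵ = 32768 < 489461/11 ≤ 59049 = 9⁵, so L = 9.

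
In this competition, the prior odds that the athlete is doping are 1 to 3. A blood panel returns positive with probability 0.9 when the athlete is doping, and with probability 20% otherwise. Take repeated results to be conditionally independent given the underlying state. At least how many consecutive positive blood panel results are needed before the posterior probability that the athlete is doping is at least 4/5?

2

Prior odds = 1/3.
Likelihood ratio of a positive result = 0.9/0.2 = 4.5.
Target posterior odds = 0.8/0.2 = 4.
Require 4.5ⁿ ≥ 4 ÷ (1/3) = 12.
4.5¹ = 4.5 falls short of 12 but 4.5² = 20.25 reaches it, so n = 2.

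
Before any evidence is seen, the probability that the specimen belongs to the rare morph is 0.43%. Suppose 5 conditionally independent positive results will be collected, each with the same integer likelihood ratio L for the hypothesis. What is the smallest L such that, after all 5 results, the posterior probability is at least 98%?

7

Prior odds = 0.0043/0.9957 = 43/9957.
Target odds = 0.98/0.02 = 49.
Need L⁵ ≥ 49 ÷ (43/9957) = 487893/43.
6⁵ = 7776 < 487893/43 ≤ 16807 = 7⁵, so L = 7.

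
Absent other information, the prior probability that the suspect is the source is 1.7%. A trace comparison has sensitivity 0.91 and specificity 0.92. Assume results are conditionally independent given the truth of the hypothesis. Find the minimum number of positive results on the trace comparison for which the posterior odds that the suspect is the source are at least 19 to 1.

Prior odds: 0.017 ÷ 0.983 = 17/983.
False-positive rate = 1 − 0.92 = 0.08; likelihood ratio of a positive = 0.91/0.08 = 11.375.
Target odds = 19.
Require 11.375ⁿ ≥ 19 ÷ (17/983) = 18677/17.
11.375² = 129.390625 falls short of 18677/17 but 11.375³ = 753571/512 reaches it, so n = 3.

3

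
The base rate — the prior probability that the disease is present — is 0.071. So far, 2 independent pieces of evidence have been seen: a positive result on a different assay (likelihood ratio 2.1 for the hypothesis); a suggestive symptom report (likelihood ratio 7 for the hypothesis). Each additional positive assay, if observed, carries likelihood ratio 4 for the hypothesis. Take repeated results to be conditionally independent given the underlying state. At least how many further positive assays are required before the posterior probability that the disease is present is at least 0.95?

3

Prior odds = 0.071/0.929 = 71/929.
Combined Bayes factor of the evidence already in hand = 2.1 × 7 = 14.7.
Odds after that evidence = (71/929) × 14.7 = 10437/9290.
Target odds = 0.95/0.05 = 19.
Need 4ⁿ ≥ 19 ÷ (10437/9290) = 176510/10437.
4² = 16 falls short of 176510/10437 but 4³ = 64 reaches it, so n = 3.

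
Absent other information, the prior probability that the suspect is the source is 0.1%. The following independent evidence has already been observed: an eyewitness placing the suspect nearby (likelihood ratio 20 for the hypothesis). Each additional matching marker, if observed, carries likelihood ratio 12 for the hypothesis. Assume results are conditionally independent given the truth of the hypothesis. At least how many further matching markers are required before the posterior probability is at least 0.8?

Prior odds = 0.001/0.999 = 1/999.
Bayes factor of the evidence already in hand = 20.
Odds after that evidence = (1/999) × 20 = 20/999.
Target odds = 0.8/0.2 = 4.
Need 12ⁿ ≥ 4 ÷ (20/999) = 199.8.
12² = 144 falls short of 199.8 but 12³ = 1728 reaches it, so n = 3.

3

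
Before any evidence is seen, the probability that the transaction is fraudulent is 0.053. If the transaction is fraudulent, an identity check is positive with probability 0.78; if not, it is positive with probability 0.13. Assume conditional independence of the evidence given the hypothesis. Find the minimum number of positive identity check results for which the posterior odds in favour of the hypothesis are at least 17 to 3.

Prior odds = 0.053/0.947 = 53/947.
Likelihood ratio of a positive = 0.78/0.13 = 6.
Target odds = 17/3.
Need (53/947) × 6ⁿ ≥ 17/3, i.e. 6ⁿ ≥ 16099/159.
6² = 36 falls short of 16099/159 but 6³ = 216 reaches it, so n = 3.

3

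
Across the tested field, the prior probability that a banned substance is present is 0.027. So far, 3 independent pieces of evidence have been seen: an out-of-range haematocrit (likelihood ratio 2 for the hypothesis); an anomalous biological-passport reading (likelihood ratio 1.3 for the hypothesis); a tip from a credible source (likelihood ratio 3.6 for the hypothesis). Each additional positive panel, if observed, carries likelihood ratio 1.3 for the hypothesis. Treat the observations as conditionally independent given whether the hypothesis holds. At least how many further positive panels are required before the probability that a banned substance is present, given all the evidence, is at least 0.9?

14

Prior odds = 0.027/0.973 = 27/973.
Combined Bayes factor of the evidence already in hand = 2 × 1.3 × 3.6 = 9.36.
Odds after that evidence = (27/973) × 9.36 = 6318/24325.
Target odds = 0.9/0.1 = 9.
Need 1.3ⁿ ≥ 9 ÷ (6318/24325) = 24325/702.
1.3¹³ ≈30.2875 falls short of 24325/702 but 1.3¹⁴ ≈39.3738 reaches it, so n = 14.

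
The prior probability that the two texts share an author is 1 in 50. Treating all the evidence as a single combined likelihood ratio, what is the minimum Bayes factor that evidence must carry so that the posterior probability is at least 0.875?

343

Prior odds = 0.02/0.98 = 1/49.
Target odds = 0.875/0.125 = 7.
Required Bayes factor = 7 ÷ (1/49) = 343.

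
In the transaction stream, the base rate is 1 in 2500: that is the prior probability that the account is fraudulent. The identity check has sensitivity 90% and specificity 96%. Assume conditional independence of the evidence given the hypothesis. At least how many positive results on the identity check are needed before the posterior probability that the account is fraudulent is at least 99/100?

Prior odds: 0.0004 ÷ 0.9996 = 1/2499.
False-positive rate = 1 − 0.96 = 0.04; likelihood ratio of a positive = 0.9/0.04 = 22.5.
Target posterior odds = 0.99/0.01 = 99.
Require 22.5ⁿ ≥ 99 ÷ (1/2499) = 247401.
22.5³ = 11390.625 falls short of 247401 but 22.5⁴ = 256289.0625 reaches it, so n = 4.

4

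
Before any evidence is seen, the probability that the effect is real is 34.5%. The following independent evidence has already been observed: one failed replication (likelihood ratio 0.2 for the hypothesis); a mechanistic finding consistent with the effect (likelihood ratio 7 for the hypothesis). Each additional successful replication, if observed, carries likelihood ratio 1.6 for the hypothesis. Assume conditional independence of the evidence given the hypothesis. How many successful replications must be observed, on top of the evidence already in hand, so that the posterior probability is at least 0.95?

7

Prior odds = 0.345/0.655 = 69/131.
Combined Bayes factor of the evidence already in hand = 0.2 × 7 = 1.4.
Odds after that evidence = (69/131) × 1.4 = 483/655.
Target odds = 0.95/0.05 = 19.
Need 1.6ⁿ ≥ 19 ÷ (483/655) = 12445/483.
1.6⁶ = 262144/15625 falls short of 12445/483 but 1.6⁷ = 2097152/78125 reaches it, so n = 7.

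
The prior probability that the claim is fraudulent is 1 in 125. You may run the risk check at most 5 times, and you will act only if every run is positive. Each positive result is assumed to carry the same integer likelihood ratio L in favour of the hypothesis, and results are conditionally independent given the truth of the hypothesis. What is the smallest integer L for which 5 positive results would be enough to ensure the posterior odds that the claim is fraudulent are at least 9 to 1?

Prior odds = 0.008/0.992 = 1/124.
Target odds = 9.
Need L⁵ ≥ 9 ÷ (1/124) = 1116.
4⁵ = 1024 < 1116 ≤ 3125 = 5⁵, so L = 5.

5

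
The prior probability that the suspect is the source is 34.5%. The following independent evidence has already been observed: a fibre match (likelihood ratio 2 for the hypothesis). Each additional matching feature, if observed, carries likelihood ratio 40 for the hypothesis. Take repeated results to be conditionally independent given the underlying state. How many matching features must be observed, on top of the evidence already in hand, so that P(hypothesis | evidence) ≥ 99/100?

2

Prior odds = 0.345/0.655 = 69/131.
Bayes factor of the evidence already in hand = 2.
Odds after that evidence = (69/131) × 2 = 138/131.
Target odds = 0.99/0.01 = 99.
Need 40ⁿ ≥ 99 ÷ (138/131) = 4323/46.
40¹ = 40 falls short of 4323/46 but 40² = 1600 reaches it, so n = 2.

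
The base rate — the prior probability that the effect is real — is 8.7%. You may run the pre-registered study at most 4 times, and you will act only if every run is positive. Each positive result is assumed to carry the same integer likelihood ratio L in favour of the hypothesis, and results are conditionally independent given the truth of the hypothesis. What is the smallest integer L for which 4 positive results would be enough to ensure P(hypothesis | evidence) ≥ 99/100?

6

Prior odds = 0.087/0.913 = 87/913.
Target odds = 0.99/0.01 = 99.
Need L⁴ ≥ 99 ÷ (87/913) = 30129/29.
5⁴ = 625 < 30129/29 ≤ 1296 = 6⁴, so L = 6.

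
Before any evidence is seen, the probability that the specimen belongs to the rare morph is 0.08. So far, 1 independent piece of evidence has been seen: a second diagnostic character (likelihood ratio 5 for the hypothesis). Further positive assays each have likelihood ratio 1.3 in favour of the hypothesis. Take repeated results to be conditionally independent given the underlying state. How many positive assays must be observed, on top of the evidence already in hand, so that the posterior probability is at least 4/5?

Prior odds = 0.08/0.92 = 2/23.
Bayes factor of the evidence already in hand = 5.
Odds after that evidence = (2/23) × 5 = 10/23.
Target odds = 0.8/0.2 = 4.
Need 1.3ⁿ ≥ 4 ÷ (10/23) = 9.2.
1.3⁸ = 815730721/100000000 falls short of 9.2 but 1.3⁹ ≈10.6045 reaches it, so n = 9.

9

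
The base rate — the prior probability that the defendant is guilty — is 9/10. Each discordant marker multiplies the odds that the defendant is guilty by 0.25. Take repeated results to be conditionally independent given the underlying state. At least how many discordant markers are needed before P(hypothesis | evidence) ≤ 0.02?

5

Prior odds = 0.9/0.1 = 9.
Likelihood ratio per discordant marker = 0.25.
Target posterior odds = 0.02/0.98 = 1/49.
Need 9 × 0.25ⁿ ≤ 1/49, i.e. 0.25ⁿ ≤ 1/441.
0.25⁴ = 0.00390625 is still above 1/441 but 0.25⁵ = 1/1024 is at or below it, so n = 5.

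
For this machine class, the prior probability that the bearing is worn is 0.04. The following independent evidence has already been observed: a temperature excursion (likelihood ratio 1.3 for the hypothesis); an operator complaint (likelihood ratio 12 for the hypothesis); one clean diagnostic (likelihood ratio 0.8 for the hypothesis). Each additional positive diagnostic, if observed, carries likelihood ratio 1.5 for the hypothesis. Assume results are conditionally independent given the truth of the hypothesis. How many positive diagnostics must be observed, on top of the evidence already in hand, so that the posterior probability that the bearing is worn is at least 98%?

12

Prior odds = 0.04/0.96 = 1/24.
Combined Bayes factor of the evidence already in hand = 1.3 × 12 × 0.8 = 12.48.
Odds after that evidence = (1/24) × 12.48 = 0.52.
Target odds = 0.98/0.02 = 49.
Need 1.5ⁿ ≥ 49 ÷ 0.52 = 1225/13.
1.5¹¹ = 177147/2048 falls short of 1225/13 but 1.5¹² = 531441/4096 reaches it, so n = 12.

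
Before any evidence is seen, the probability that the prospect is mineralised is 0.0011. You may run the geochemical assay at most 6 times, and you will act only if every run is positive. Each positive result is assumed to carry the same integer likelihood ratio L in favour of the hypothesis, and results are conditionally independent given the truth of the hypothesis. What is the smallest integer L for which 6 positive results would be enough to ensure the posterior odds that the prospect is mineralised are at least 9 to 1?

Prior odds = 0.0011/0.9989 = 11/9989.
Target odds = 9.
Need L⁶ ≥ 9 ÷ (11/9989) = 89901/11.
4⁶ = 4096 < 89901/11 ≤ 15625 = 5⁶, so L = 5.

5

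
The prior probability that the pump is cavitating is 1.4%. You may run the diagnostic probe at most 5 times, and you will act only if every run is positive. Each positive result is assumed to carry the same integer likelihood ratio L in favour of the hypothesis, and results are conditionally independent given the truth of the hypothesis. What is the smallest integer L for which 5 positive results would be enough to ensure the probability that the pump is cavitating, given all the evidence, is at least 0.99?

Prior odds = 0.014/0.986 = 7/493.
Target odds = 0.99/0.01 = 99.
Need L⁵ ≥ 99 ÷ (7/493) = 48807/7.
5⁵ = 3125 < 48807/7 ≤ 7776 = 6⁵, so L = 6.

6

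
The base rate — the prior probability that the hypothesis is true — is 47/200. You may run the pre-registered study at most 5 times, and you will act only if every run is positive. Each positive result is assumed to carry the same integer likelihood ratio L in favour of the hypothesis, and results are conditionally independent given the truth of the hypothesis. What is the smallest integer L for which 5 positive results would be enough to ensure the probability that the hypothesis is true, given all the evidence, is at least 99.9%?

Prior odds = 0.235/0.765 = 47/153.
Target odds = 0.999/0.001 = 999.
Need L⁵ ≥ 999 ÷ (47/153) = 152847/47.
5⁵ = 3125 < 152847/47 ≤ 7776 = 6⁵, so L = 6.

6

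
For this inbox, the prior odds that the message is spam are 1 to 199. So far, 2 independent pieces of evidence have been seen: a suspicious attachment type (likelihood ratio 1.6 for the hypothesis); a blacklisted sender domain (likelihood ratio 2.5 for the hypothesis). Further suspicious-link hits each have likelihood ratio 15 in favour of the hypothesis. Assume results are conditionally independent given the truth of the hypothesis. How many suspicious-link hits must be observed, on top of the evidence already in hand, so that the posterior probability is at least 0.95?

Prior odds = 1/199.
Combined Bayes factor of the evidence already in hand = 1.6 × 2.5 = 4.
Odds after that evidence = (1/199) × 4 = 4/199.
Target odds = 0.95/0.05 = 19.
Need 15ⁿ ≥ 19 ÷ (4/199) = 945.25.
15² = 225 falls short of 945.25 but 15³ = 3375 reaches it, so n = 3.

3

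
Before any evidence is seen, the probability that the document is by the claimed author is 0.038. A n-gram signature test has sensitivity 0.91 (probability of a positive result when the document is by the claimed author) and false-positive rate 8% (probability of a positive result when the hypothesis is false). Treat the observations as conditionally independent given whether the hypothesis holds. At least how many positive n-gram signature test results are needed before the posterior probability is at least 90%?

Prior odds = 0.038/0.962 = 19/481.
Likelihood ratio of a positive result = 0.91/0.08 = 11.375.
Target odds: 0.9 ÷ 0.1 = 9.
Require 11.375ⁿ ≥ 9 ÷ (19/481) = 4329/19.
11.375² = 129.390625 falls short of 4329/19 but 11.375³ = 753571/512 reaches it, so n = 3.

3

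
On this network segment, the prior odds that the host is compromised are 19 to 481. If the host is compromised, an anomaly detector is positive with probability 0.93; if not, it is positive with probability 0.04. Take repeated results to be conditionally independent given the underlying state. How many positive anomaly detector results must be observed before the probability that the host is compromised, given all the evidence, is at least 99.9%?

Prior odds = 19/481.
Likelihood ratio of a positive = 0.93/0.04 = 23.25.
Target posterior odds = 0.999/0.001 = 999.
Require 23.25ⁿ ≥ 999 ÷ (19/481) = 480519/19.
23.25³ = 804357/64 falls short of 480519/19 but 23.25⁴ = 74805201/256 reaches it, so n = 4.

4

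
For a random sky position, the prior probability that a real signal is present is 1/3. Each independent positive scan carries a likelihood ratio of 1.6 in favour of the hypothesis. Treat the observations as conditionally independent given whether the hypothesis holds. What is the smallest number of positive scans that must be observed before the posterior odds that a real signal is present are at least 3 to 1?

Prior odds = (1/3)/(2/3) = 0.5.
Likelihood ratio per positive scan = 1.6.
Target odds = 3.
Need 0.5 × 1.6ⁿ ≥ 3, i.e. 1.6ⁿ ≥ 6.
1.6³ = 4.096 falls short of 6 but 1.6⁴ = 6.5536 reaches it, so n = 4.

4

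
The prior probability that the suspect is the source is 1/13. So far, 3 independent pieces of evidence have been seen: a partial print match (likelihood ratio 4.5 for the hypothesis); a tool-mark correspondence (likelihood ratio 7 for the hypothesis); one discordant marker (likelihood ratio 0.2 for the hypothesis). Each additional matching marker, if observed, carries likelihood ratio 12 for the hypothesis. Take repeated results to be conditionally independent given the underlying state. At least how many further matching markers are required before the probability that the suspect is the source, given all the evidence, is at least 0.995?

3

Prior odds = (1/13)/(12/13) = 1/12.
Combined Bayes factor of the evidence already in hand = 4.5 × 7 × 0.2 = 6.3.
Odds after that evidence = (1/12) × 6.3 = 0.525.
Target odds = 0.995/0.005 = 199.
Need 12ⁿ ≥ 199 ÷ 0.525 = 7960/21.
12² = 144 falls short of 7960/21 but 12³ = 1728 reaches it, so n = 3.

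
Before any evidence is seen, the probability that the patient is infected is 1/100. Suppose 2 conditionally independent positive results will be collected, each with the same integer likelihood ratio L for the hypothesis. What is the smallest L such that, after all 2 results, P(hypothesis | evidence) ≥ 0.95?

44

Prior odds = 0.01/0.99 = 1/99.
Target odds = 0.95/0.05 = 19.
Need L² ≥ 19 ÷ (1/99) = 1881.
43² = 1849 < 1881 ≤ 1936 = 44², so L = 44.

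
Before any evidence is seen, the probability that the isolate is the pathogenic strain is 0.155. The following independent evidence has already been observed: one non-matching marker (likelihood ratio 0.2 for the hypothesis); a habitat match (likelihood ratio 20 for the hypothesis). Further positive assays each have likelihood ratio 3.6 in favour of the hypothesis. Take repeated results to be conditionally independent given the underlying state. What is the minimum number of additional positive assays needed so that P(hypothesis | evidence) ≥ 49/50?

4

Prior odds = 0.155/0.845 = 31/169.
Combined Bayes factor of the evidence already in hand = 0.2 × 20 = 4.
Odds after that evidence = (31/169) × 4 = 124/169.
Target odds = 0.98/0.02 = 49.
Need 3.6ⁿ ≥ 49 ÷ (124/169) = 8281/124.
3.6³ = 46.656 falls short of 8281/124 but 3.6⁴ = 167.9616 reaches it, so n = 4.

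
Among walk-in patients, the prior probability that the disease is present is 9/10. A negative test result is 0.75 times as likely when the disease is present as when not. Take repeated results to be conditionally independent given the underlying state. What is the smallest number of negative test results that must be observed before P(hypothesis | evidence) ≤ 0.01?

Prior odds = 0.9/0.1 = 9.
Likelihood ratio per negative test result = 0.75.
Target posterior odds = 0.01/0.99 = 1/99.
Require 0.75ⁿ ≤ 1/99 ÷ 9 = 1/891.
0.75²³ ≈0.00133786 is still above 1/891 but 0.75²⁴ ≈0.00100339 is at or below it, so n = 24.

24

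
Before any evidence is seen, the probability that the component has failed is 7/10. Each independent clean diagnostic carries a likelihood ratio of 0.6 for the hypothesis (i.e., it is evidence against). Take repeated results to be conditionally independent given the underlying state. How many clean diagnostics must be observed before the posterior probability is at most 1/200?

Prior odds = 0.7/0.3 = 7/3.
Likelihood ratio per clean diagnostic = 0.6.
Target posterior odds = 0.005/0.995 = 1/199.
Need (7/3) × 0.6ⁿ ≤ 1/199, i.e. 0.6ⁿ ≤ 3/1393.
0.6¹² = 531441/244140625 is still above 3/1393 but 0.6¹³ ≈0.00130607 is at or below it, so n = 13.

13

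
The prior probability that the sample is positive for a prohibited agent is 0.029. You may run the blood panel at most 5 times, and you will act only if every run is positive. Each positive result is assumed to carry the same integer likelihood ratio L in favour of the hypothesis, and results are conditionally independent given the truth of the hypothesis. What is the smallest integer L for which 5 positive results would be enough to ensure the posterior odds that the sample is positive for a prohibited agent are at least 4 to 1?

Prior odds = 0.029/0.971 = 29/971.
Target odds = 4.
Need L⁵ ≥ 4 ÷ (29/971) = 3884/29.
2⁵ = 32 < 3884/29 ≤ 243 = 3⁵, so L = 3.

3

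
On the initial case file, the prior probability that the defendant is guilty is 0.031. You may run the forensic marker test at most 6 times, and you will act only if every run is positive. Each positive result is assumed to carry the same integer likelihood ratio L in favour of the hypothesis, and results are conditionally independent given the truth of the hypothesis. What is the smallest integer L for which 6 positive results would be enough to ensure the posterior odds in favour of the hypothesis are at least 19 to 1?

Prior odds = 0.031/0.969 = 31/969.
Target odds = 19.
Need L⁶ ≥ 19 ÷ (31/969) = 18411/31.
2⁶ = 64 < 18411/31 ≤ 729 = 3⁶, so L = 3.

3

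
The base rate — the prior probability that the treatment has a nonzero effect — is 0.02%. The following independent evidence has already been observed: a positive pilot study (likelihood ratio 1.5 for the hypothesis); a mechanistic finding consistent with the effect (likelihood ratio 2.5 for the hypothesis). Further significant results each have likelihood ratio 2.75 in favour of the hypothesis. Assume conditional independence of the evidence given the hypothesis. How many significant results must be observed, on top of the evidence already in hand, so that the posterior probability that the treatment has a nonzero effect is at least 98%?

Prior odds = 0.0002/0.9998 = 1/4999.
Combined Bayes factor of the evidence already in hand = 1.5 × 2.5 = 3.75.
Odds after that evidence = (1/4999) × 3.75 = 15/19996.
Target odds = 0.98/0.02 = 49.
Need 2.75ⁿ ≥ 49 ÷ (15/19996) = 979804/15.
2.75¹⁰ ≈24735.9 falls short of 979804/15 but 2.75¹¹ ≈68023.6 reaches it, so n = 11.

11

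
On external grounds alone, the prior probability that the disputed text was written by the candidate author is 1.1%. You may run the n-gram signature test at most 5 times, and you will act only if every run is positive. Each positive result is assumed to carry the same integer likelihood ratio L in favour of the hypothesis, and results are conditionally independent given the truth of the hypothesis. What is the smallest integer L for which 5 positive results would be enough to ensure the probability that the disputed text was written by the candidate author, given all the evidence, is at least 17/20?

Prior odds = 0.011/0.989 = 11/989.
Target odds = 0.85/0.15 = 17/3.
Need L⁵ ≥ 17/3 ÷ (11/989) = 16813/33.
3⁵ = 243 < 16813/33 ≤ 1024 = 4⁵, so L = 4.

4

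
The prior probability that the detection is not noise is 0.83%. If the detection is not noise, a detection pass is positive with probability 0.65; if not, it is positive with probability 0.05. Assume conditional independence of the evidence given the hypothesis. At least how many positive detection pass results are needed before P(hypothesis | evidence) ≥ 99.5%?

4

Prior odds = 0.0083/0.9917 = 83/9917.
Likelihood ratio of a positive = 0.65/0.05 = 13.
Target odds: 0.995 ÷ 0.005 = 199.
Need (83/9917) × 13ⁿ ≥ 199, i.e. 13ⁿ ≥ 1973483/83.
13³ = 2197 falls short of 1973483/83 but 13⁴ = 28561 reaches it, so n = 4.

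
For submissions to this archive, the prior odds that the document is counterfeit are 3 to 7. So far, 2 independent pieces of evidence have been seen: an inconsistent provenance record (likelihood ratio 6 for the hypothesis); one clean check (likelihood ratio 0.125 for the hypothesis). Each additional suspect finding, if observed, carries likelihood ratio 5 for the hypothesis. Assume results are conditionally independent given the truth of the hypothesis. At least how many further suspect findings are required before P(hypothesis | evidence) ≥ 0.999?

5

Prior odds = 3/7.
Combined Bayes factor of the evidence already in hand = 6 × 0.125 = 0.75.
Odds after that evidence = (3/7) × 0.75 = 9/28.
Target odds = 0.999/0.001 = 999.
Need 5ⁿ ≥ 999 ÷ (9/28) = 3108.
5⁴ = 625 falls short of 3108 but 5⁵ = 3125 reaches it, so n = 5.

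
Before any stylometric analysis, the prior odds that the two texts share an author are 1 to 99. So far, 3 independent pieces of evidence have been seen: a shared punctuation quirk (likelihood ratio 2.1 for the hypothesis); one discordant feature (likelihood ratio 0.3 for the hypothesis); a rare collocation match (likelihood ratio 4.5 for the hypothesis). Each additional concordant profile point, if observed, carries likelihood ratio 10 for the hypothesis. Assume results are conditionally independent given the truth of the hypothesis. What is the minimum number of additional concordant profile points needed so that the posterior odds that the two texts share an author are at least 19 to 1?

Prior odds = 1/99.
Combined Bayes factor of the evidence already in hand = 2.1 × 0.3 × 4.5 = 2.835.
Odds after that evidence = (1/99) × 2.835 = 63/2200.
Target odds = 19.
Need 10ⁿ ≥ 19 ÷ (63/2200) = 41800/63.
10² = 100 falls short of 41800/63 but 10³ = 1000 reaches it, so n = 3.

3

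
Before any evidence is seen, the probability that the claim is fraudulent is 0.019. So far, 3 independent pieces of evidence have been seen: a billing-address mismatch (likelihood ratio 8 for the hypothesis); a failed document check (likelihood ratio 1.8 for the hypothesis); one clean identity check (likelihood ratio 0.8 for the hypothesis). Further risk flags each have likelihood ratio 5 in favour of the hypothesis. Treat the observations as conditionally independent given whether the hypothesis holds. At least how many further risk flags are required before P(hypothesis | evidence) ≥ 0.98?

Prior odds = 0.019/0.981 = 19/981.
Combined Bayes factor of the evidence already in hand = 8 × 1.8 × 0.8 = 11.52.
Odds after that evidence = (19/981) × 11.52 = 608/2725.
Target odds = 0.98/0.02 = 49.
Need 5ⁿ ≥ 49 ÷ (608/2725) = 133525/608.
5³ = 125 falls short of 133525/608 but 5⁴ = 625 reaches it, so n = 4.

4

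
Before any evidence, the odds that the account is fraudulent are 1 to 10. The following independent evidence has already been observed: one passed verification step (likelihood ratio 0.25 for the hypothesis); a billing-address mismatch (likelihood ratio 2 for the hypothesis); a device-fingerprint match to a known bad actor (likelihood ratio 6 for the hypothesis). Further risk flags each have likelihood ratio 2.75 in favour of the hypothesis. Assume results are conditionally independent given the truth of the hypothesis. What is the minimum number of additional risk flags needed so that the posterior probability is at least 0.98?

6

Prior odds = 0.1.
Combined Bayes factor of the evidence already in hand = 0.25 × 2 × 6 = 3.
Odds after that evidence = 0.1 × 3 = 0.3.
Target odds = 0.98/0.02 = 49.
Need 2.75ⁿ ≥ 49 ÷ 0.3 = 490/3.
2.75⁵ = 161051/1024 falls short of 490/3 but 2.75⁶ = 1771561/4096 reaches it, so n = 6.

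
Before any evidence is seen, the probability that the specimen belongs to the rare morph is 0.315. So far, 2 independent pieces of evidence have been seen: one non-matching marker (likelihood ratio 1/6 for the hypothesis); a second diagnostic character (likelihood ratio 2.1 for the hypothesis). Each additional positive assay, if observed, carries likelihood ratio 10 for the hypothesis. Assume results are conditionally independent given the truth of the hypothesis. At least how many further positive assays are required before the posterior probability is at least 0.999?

4

Prior odds = 0.315/0.685 = 63/137.
Combined Bayes factor of the evidence already in hand = (1/6) × 2.1 = 0.35.
Odds after that evidence = (63/137) × 0.35 = 441/2740.
Target odds = 0.999/0.001 = 999.
Need 10ⁿ ≥ 999 ÷ (441/2740) = 304140/49.
10³ = 1000 falls short of 304140/49 but 10⁴ = 10000 reaches it, so n = 4.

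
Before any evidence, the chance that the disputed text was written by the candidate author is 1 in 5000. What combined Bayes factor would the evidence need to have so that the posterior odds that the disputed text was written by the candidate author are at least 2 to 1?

9998

Prior odds = 0.0002/0.9998 = 1/4999.
Target odds = 2.
Required Bayes factor = 2 ÷ (1/4999) = 9998.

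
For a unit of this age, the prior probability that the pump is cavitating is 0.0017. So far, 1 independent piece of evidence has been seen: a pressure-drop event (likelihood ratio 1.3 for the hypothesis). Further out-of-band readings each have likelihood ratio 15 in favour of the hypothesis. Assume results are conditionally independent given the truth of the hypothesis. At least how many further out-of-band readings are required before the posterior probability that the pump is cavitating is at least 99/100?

4

Prior odds = 0.0017/0.9983 = 17/9983.
Bayes factor of the evidence already in hand = 1.3.
Odds after that evidence = (17/9983) × 1.3 = 221/99830.
Target odds = 0.99/0.01 = 99.
Need 15ⁿ ≥ 99 ÷ (221/99830) = 9883170/221.
15³ = 3375 falls short of 9883170/221 but 15⁴ = 50625 reaches it, so n = 4.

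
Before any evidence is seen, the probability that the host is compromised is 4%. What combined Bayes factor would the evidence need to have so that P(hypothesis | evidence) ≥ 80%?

Prior odds = 0.04/0.96 = 1/24.
Target odds = 0.8/0.2 = 4.
Required Bayes factor = 4 ÷ (1/24) = 96.

96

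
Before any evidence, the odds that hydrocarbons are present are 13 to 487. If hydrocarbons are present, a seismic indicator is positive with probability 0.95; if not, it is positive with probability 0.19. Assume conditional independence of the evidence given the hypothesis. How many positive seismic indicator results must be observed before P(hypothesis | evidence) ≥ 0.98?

Prior odds = 13/487.
Likelihood ratio of a positive = 0.95/0.19 = 5.
Target odds: 0.98 ÷ 0.02 = 49.
Need (13/487) × 5ⁿ ≥ 49, i.e. 5ⁿ ≥ 23863/13.
5⁴ = 625 falls short of 23863/13 but 5⁵ = 3125 reaches it, so n = 5.

5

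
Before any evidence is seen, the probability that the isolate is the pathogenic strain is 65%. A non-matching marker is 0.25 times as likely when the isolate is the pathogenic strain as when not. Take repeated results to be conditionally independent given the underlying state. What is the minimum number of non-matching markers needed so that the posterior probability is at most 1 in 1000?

6

Prior odds: 0.65 ÷ 0.35 = 13/7.
Likelihood ratio per non-matching marker = 0.25.
Target odds: 0.001 ÷ 0.999 = 1/999.
Require 0.25ⁿ ≤ 1/999 ÷ (13/7) = 7/12987.
0.25⁵ = 1/1024 is still above 7/12987 but 0.25⁶ = 1/4096 is at or below it, so n = 6.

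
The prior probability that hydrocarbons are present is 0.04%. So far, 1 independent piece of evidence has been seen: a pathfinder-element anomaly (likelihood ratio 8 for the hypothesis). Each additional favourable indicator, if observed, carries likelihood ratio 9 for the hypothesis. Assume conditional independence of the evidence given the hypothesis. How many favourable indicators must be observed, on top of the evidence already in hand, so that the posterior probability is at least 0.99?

Prior odds = 0.0004/0.9996 = 1/2499.
Bayes factor of the evidence already in hand = 8.
Odds after that evidence = (1/2499) × 8 = 8/2499.
Target odds = 0.99/0.01 = 99.
Need 9ⁿ ≥ 99 ÷ (8/2499) = 30925.125.
9⁴ = 6561 falls short of 30925.125 but 9⁵ = 59049 reaches it, so n = 5.

5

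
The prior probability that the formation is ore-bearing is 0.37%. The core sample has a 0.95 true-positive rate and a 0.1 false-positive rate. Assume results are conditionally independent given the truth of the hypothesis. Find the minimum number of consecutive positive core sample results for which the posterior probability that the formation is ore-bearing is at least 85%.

Prior odds = 0.0037/0.9963 = 37/9963.
Likelihood ratio of a positive result = 0.95/0.1 = 9.5.
Target odds: 0.85 ÷ 0.15 = 17/3.
Require 9.5ⁿ ≥ 17/3 ÷ (37/9963) = 56457/37.
9.5³ = 857.375 falls short of 56457/37 but 9.5⁴ = 8145.0625 reaches it, so n = 4.

4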